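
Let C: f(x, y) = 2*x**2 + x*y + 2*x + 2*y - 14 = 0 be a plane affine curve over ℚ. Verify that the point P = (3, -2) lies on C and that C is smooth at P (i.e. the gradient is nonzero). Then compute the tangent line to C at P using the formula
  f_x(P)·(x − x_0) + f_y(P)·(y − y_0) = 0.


Tangent line at P: 12*x + 5*y - 26 = 0.

Step 1: f(3, -2) = 0, so P lies on C.
Step 2: partial derivatives
  f_x(x, y) = 4*x + y + 2, f_y(x, y) = x + 2.
  f_x(P) = 12, f_y(P) = 5 (gradient nonzero, so P is smooth).
Step 3: tangent line at P: 12·(x − 3) + 5·(y − -2) = 0.
Expanding: 12*x + 5*y - 26 = 0.


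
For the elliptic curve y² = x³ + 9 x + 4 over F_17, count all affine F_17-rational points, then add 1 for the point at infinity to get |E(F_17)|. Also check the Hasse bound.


Affine points = {(0, 2), (0, 15), (2, 8), (2, 9), (4, 6), (4, 11), (5, 2), (5, 15), (6, 6), (6, 11), (7, 6), (7, 11), (9, 7), (9, 10), (12, 2), (12, 15), (14, 1), (14, 16)}; affine count = 18; |E(F_17)| = 19.

Discriminant check: Δ ∝ 4a³ + 27b² = 4·9³ + 27·4² = 4·729 + 27·16 ≡ 16 (mod 17). Nonzero ⇒ E is nonsingular.
For each x ∈ F_17, compute rhs = x³ + 9·x + 4 mod 17, then count y ∈ F_17 with y² ≡ rhs.
  x = 0: rhs = 4, matching y values: 2, 15 (2 points).
  x = 1: rhs = 14, matching y values: none (0 points).
  x = 2: rhs = 13, matching y values: 8, 9 (2 points).
  x = 3: rhs = 7, matching y values: none (0 points).
  x = 4: rhs = 2, matching y values: 6, 11 (2 points).
  x = 5: rhs = 4, matching y values: 2, 15 (2 points).
  x = 6: rhs = 2, matching y values: 6, 11 (2 points).
  x = 7: rhs = 2, matching y values: 6, 11 (2 points).
  x = 8: rhs = 10, matching y values: none (0 points).
  x = 9: rhs = 15, matching y values: 7, 10 (2 points).
  x = 10: rhs = 6, matching y values: none (0 points).
  x = 11: rhs = 6, matching y values: none (0 points).
  x = 12: rhs = 4, matching y values: 2, 15 (2 points).
  x = 13: rhs = 6, matching y values: none (0 points).
  x = 14: rhs = 1, matching y values: 1, 16 (2 points).
  x = 15: rhs = 12, matching y values: none (0 points).
  x = 16: rhs = 11, matching y values: none (0 points).
Total affine count: 18.
Full point count |E(F_17)| = 18 + 1 = 19.
Hasse bound: |19 − (17+1)| = |1| = 1 ≤ 2√17 ≈ 8.2462 ✓.


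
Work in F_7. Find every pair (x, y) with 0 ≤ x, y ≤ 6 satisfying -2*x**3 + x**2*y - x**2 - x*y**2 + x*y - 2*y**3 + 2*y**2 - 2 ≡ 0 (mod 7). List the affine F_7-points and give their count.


Affine F_7-points: {(0, 4), (2, 4), (3, 1), (3, 4), (3, 5), (5, 1), (5, 2), (5, 6), (6, 1), (6, 3)}; count = 10.

For each of the 49 pairs (x, y) ∈ F_7², evaluate f(x, y) mod 7. Record the zeros.
  x = 0: [0↦5, 1↦5, 2↦4, 3↦4, 4↦0, 5↦1, 6↦2]  zeros at y ∈ {4}
  x = 1: [0↦2, 1↦3, 2↦1, 3↦5, 4↦3, 5↦4, 6↦3]  zeros at y ∈ ∅
  x = 2: [0↦6, 1↦3, 2↦2, 3↦5, 4↦0, 5↦3, 6↦2]  zeros at y ∈ {4}
  x = 3: [0↦5, 1↦0, 2↦2, 3↦6, 4↦0, 5↦0, 6↦1]  zeros at y ∈ {1, 4, 5}
  x = 4: [0↦1, 1↦3, 2↦3, 3↦3, 4↦5, 5↦4, 6↦2]  zeros at y ∈ ∅
  x = 5: [0↦3, 1↦0, 2↦0, 3↦5, 4↦3, 5↦3, 6↦0]  zeros at y ∈ {1, 2, 6}
  x = 6: [0↦6, 1↦0, 2↦2, 3↦0, 4↦3, 5↦6, 6↦4]  zeros at y ∈ {1, 3}
Collecting zeros: affine points = {(0, 4), (2, 4), (3, 1), (3, 4), (3, 5), (5, 1), (5, 2), (5, 6), (6, 1), (6, 3)}.
Total count |C(F_7)_aff| = 10.


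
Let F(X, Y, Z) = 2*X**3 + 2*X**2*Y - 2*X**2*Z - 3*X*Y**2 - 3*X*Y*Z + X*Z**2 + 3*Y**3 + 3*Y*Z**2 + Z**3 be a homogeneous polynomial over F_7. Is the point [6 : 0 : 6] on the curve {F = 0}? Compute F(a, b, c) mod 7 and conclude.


F(6,0,6) ≡ 5 (mod 7); P is NOT on the curve.

Evaluate F(6, 0, 6) term-by-term (mod 7).
  2*X**3 ↦ 2·216·1·1 = 432
  2*X**2*Y ↦ 2·36·0·1 = 0
  -2*X**2*Z ↦ -2·36·1·6 = -432
  -3*X*Y**2 ↦ -3·6·0·1 = 0
  -3*X*Y*Z ↦ -3·6·0·6 = 0
  X*Z**2 ↦ 1·6·1·36 = 216
  3*Y**3 ↦ 3·1·0·1 = 0
  3*Y*Z**2 ↦ 3·1·0·36 = 0
  Z**3 ↦ 1·1·1·216 = 216
Sum: F(6, 0, 6) = (432) + (0) + (-432) + (0) + (0) + (216) + (0) + (0) + (216) = 432.
Reducing mod 7: 432 ≡ 5 (mod 7).
Since F(a, b, c) ≡ 5 ≠ 0 (mod 7), P does NOT lie on the curve.


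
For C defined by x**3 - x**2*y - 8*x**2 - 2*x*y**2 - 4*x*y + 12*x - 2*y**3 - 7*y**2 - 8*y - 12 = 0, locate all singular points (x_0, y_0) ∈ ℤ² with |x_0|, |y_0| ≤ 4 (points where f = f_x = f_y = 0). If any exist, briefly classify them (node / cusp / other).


Singular points: {(2, -2)}; classification: cusp.

Compute partial derivatives:
  f_x = 3*x**2 - 2*x*y - 16*x - 2*y**2 - 4*y + 12.
  f_y = -x**2 - 4*x*y - 4*x - 6*y**2 - 14*y - 8.
Scan x_0 ∈ {−4, ..., 4}. For each x_0, f_y(x_0, y) is a polynomial in y; find its integer roots y ∈ {−4, ..., 4}, then test f_x and f at those candidates.
  x = -4: f_y(-4, y) = -6*y**2 + 2*y - 8; no integer root y with |y| ≤ 4.
  x = -3: f_y(-3, y) = -6*y**2 - 2*y - 5; no integer root y with |y| ≤ 4.
  x = -2: f_y(-2, y) = -6*y**2 - 6*y - 4; no integer root y with |y| ≤ 4.
  x = -1: f_y(-1, y) = -6*y**2 - 10*y - 5; no integer root y with |y| ≤ 4.
  x = 0: f_y(0, y) = -6*y**2 - 14*y - 8; vanishes at y ∈ {-1}. (0, -1): f_x = 14 ≠ 0.
  x = 1: f_y(1, y) = -6*y**2 - 18*y - 13; no integer root y with |y| ≤ 4.
  x = 2: f_y(2, y) = -6*y**2 - 22*y - 20; vanishes at y ∈ {-2}. (2, -2): f_x = 0, f = 0 — SINGULAR.
  x = 3: f_y(3, y) = -6*y**2 - 26*y - 29; no integer root y with |y| ≤ 4.
  x = 4: f_y(4, y) = -6*y**2 - 30*y - 40; no integer root y with |y| ≤ 4.
Only singular point on the grid: (2, -2).
Classify: substitute x = 2 + u, y = -2 + v and expand: f = u**3 - u**2*v - 2*u*v**2 - 2*v**3 + v**2.
No constant or linear terms (consistent with a singular point). Quadratic part: v**2. Cubic part: u**3 - u**2*v - 2*u*v**2 - 2*v**3.
The quadratic part v**2 is a perfect square, so there is a single (double) tangent line v = 0, i.e. y = -2. Restricting the cubic part to that line (v = 0) leaves u**3 ≠ 0, so f is not divisible by v and the branch is v² ≈ -u**3 to lowest order — this is a cusp.
Classification: cusp.


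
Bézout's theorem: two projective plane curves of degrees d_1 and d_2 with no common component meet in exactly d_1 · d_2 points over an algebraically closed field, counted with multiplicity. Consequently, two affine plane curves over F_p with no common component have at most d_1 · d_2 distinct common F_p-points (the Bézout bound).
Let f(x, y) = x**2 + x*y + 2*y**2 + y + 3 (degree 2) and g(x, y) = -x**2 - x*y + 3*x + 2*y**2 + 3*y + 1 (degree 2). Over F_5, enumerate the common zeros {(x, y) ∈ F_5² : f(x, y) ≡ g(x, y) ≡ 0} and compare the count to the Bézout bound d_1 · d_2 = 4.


Common zeros: ∅; count = 0; Bézout bound = 4.

deg(f) = 2, deg(g) = 2, so Bézout bound = 4.
Scan x ∈ F_5. For each x, list the y ∈ F_5 with f(x, y) ≡ 0 and those with g(x, y) ≡ 0 (mod 5); the common zeros in that column are the intersection.
  x = 0: f ≡ 0 at y ∈ ∅; g ≡ 0 at y ∈ {2, 4}; common: ∅.
  x = 1: f ≡ 0 at y ∈ ∅; g ≡ 0 at y ∈ {2}; common: ∅.
  x = 2: f ≡ 0 at y ∈ ∅; g ≡ 0 at y ∈ ∅; common: ∅.
  x = 3: f ≡ 0 at y ∈ {4}; g ≡ 0 at y ∈ ∅; common: ∅.
  x = 4: f ≡ 0 at y ∈ ∅; g ≡ 0 at y ∈ {4}; common: ∅.
Collecting: common zeros = ∅, so the count is 0.
Comparison with the Bézout bound: 0 ≤ 4 = deg(f)·deg(g), as expected for curves with no common component (the affine F_5-count falls short of the bound because intersections may lie at infinity, over extension fields, or carry multiplicity).


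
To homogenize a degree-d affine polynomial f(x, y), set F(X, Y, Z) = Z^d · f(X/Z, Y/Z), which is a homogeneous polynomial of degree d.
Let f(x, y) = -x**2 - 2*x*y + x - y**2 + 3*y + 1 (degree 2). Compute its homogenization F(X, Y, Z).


F(X, Y, Z) = -X**2 - 2*X*Y + X*Z - Y**2 + 3*Y*Z + Z**2

deg(f) = 2.
Substitute x = X/Z, y = Y/Z into f, then multiply by Z^2.
  monomial -1·x^2·y^0 ↦ -1·X^2·Y^0·Z^0.
  monomial -2·x^1·y^1 ↦ -2·X^1·Y^1·Z^0.
  monomial 1·x^1·y^0 ↦ 1·X^1·Y^0·Z^1.
  monomial -1·x^0·y^2 ↦ -1·X^0·Y^2·Z^0.
  monomial 3·x^0·y^1 ↦ 3·X^0·Y^1·Z^1.
  monomial 1·x^0·y^0 ↦ 1·X^0·Y^0·Z^2.
Collecting: F(X, Y, Z) = -X**2 - 2*X*Y + X*Z - Y**2 + 3*Y*Z + Z**2.


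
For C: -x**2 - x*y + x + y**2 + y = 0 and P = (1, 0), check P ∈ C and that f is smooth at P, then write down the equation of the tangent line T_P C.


Tangent line at P: 1 - x = 0.

Step 1: f(1, 0) = 0, so P lies on C.
Step 2: partial derivatives
  f_x(x, y) = -2*x - y + 1, f_y(x, y) = -x + 2*y + 1.
  f_x(P) = -1, f_y(P) = 0 (gradient nonzero, so P is smooth).
Step 3: tangent line at P: -1·(x − 1) + 0·(y − 0) = 0.
Expanding: 1 - x = 0.


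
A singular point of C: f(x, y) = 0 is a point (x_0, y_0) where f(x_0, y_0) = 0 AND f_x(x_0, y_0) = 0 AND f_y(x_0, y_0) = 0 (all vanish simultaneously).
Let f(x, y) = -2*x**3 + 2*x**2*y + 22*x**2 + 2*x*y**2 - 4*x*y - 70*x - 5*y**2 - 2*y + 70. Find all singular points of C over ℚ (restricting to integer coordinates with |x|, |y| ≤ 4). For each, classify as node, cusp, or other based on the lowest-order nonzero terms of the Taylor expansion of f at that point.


Singular points: {(3, -2)}; classification: cusp.

Compute partial derivatives:
  f_x = -6*x**2 + 4*x*y + 44*x + 2*y**2 - 4*y - 70.
  f_y = 2*x**2 + 4*x*y - 4*x - 10*y - 2.
Scan x_0 ∈ {−4, ..., 4}. For each x_0, f_y(x_0, y) is a polynomial in y; find its integer roots y ∈ {−4, ..., 4}, then test f_x and f at those candidates.
  x = -4: f_y(-4, y) = 46 - 26*y; no integer root y with |y| ≤ 4.
  x = -3: f_y(-3, y) = 28 - 22*y; no integer root y with |y| ≤ 4.
  x = -2: f_y(-2, y) = 14 - 18*y; no integer root y with |y| ≤ 4.
  x = -1: f_y(-1, y) = 4 - 14*y; no integer root y with |y| ≤ 4.
  x = 0: f_y(0, y) = -10*y - 2; no integer root y with |y| ≤ 4.
  x = 1: f_y(1, y) = -6*y - 4; no integer root y with |y| ≤ 4.
  x = 2: f_y(2, y) = -2*y - 2; vanishes at y ∈ {-1}. (2, -1): f_x = -8 ≠ 0.
  x = 3: f_y(3, y) = 2*y + 4; vanishes at y ∈ {-2}. (3, -2): f_x = 0, f = 0 — SINGULAR.
  x = 4: f_y(4, y) = 6*y + 14; no integer root y with |y| ≤ 4.
Only singular point on the grid: (3, -2).
Classify: substitute x = 3 + u, y = -2 + v and expand: f = -2*u**3 + 2*u**2*v + 2*u*v**2 + v**2.
No constant or linear terms (consistent with a singular point). Quadratic part: v**2. Cubic part: -2*u**3 + 2*u**2*v + 2*u*v**2.
The quadratic part v**2 is a perfect square, so there is a single (double) tangent line v = 0, i.e. y = -2. Restricting the cubic part to that line (v = 0) leaves -2*u**3 ≠ 0, so f is not divisible by v and the branch is v² ≈ 2*u**3 to lowest order — this is a cusp.
Classification: cusp.


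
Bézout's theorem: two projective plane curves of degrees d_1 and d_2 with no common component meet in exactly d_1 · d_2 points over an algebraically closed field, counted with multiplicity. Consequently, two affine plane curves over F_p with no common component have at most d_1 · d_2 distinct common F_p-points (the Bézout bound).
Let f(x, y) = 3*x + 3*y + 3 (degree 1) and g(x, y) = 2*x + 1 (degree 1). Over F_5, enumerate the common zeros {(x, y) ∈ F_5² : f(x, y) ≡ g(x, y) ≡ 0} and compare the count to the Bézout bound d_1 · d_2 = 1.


Common zeros: {(2, 2)}; count = 1; Bézout bound = 1.

deg(f) = 1, deg(g) = 1, so Bézout bound = 1.
Scan x ∈ F_5. For each x, list the y ∈ F_5 with f(x, y) ≡ 0 and those with g(x, y) ≡ 0 (mod 5); the common zeros in that column are the intersection.
  x = 0: f ≡ 0 at y ∈ {4}; g ≡ 0 at y ∈ ∅; common: ∅.
  x = 1: f ≡ 0 at y ∈ {3}; g ≡ 0 at y ∈ ∅; common: ∅.
  x = 2: f ≡ 0 at y ∈ {2}; g ≡ 0 at y ∈ {0, 1, 2, 3, 4}; common: {2}.
  x = 3: f ≡ 0 at y ∈ {1}; g ≡ 0 at y ∈ ∅; common: ∅.
  x = 4: f ≡ 0 at y ∈ {0}; g ≡ 0 at y ∈ ∅; common: ∅.
Collecting: common zeros = {(2, 2)}, so the count is 1.
Comparison with the Bézout bound: 1 ≤ 1 = deg(f)·deg(g), as expected for curves with no common component (the bound is attained).


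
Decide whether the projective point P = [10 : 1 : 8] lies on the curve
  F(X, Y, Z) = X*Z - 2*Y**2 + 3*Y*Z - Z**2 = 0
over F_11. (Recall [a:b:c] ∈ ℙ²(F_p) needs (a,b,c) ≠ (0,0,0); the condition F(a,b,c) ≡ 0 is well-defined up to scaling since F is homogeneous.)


F(10,1,8) ≡ 5 (mod 11); P is NOT on the curve.

Evaluate F(10, 1, 8) term-by-term (mod 11).
  X*Z ↦ 1·10·1·8 = 80
  -2*Y**2 ↦ -2·1·1·1 = -2
  3*Y*Z ↦ 3·1·1·8 = 24
  -Z**2 ↦ -1·1·1·64 = -64
Sum: F(10, 1, 8) = (80) + (-2) + (24) + (-64) = 38.
Reducing mod 11: 38 ≡ 5 (mod 11).
Since F(a, b, c) ≡ 5 ≠ 0 (mod 11), P does NOT lie on the curve.


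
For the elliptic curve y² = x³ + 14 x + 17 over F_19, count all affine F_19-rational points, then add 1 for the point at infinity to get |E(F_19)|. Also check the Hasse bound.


Affine points = {(0, 6), (0, 13), (4, 2), (4, 17), (9, 6), (9, 13), (10, 6), (10, 13), (11, 1), (11, 18), (15, 7), (15, 12), (16, 9), (16, 10), (17, 0)}; affine count = 15; |E(F_19)| = 16.

Discriminant check: Δ ∝ 4a³ + 27b² = 4·14³ + 27·17² = 4·2744 + 27·289 ≡ 7 (mod 19). Nonzero ⇒ E is nonsingular.
For each x ∈ F_19, compute rhs = x³ + 14·x + 17 mod 19, then count y ∈ F_19 with y² ≡ rhs.
  x = 0: rhs = 17, matching y values: 6, 13 (2 points).
  x = 1: rhs = 13, matching y values: none (0 points).
  x = 2: rhs = 15, matching y values: none (0 points).
  x = 3: rhs = 10, matching y values: none (0 points).
  x = 4: rhs = 4, matching y values: 2, 17 (2 points).
  x = 5: rhs = 3, matching y values: none (0 points).
  x = 6: rhs = 13, matching y values: none (0 points).
  x = 7: rhs = 2, matching y values: none (0 points).
  x = 8: rhs = 14, matching y values: none (0 points).
  x = 9: rhs = 17, matching y values: 6, 13 (2 points).
  x = 10: rhs = 17, matching y values: 6, 13 (2 points).
  x = 11: rhs = 1, matching y values: 1, 18 (2 points).
  x = 12: rhs = 13, matching y values: none (0 points).
  x = 13: rhs = 2, matching y values: none (0 points).
  x = 14: rhs = 12, matching y values: none (0 points).
  x = 15: rhs = 11, matching y values: 7, 12 (2 points).
  x = 16: rhs = 5, matching y values: 9, 10 (2 points).
  x = 17: rhs = 0, matching y values: 0 (1 points).
  x = 18: rhs = 2, matching y values: none (0 points).
Total affine count: 15.
Full point count |E(F_19)| = 15 + 1 = 16.
Hasse bound: |16 − (19+1)| = |-4| = 4 ≤ 2√19 ≈ 8.7178 ✓.


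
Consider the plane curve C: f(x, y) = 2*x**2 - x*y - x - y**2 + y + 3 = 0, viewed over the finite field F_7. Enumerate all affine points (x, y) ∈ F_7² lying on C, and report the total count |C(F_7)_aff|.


Affine F_7-points: {(1, 2), (1, 5), (2, 1), (2, 5), (4, 2), (6, 1)}; count = 6.

For each of the 49 pairs (x, y) ∈ F_7², evaluate f(x, y) mod 7. Record the zeros.
  x = 0: [0↦3, 1↦3, 2↦1, 3↦4, 4↦5, 5↦4, 6↦1]  zeros at y ∈ ∅
  x = 1: [0↦4, 1↦3, 2↦0, 3↦2, 4↦2, 5↦0, 6↦3]  zeros at y ∈ {2, 5}
  x = 2: [0↦2, 1↦0, 2↦3, 3↦4, 4↦3, 5↦0, 6↦2]  zeros at y ∈ {1, 5}
  x = 3: [0↦4, 1↦1, 2↦3, 3↦3, 4↦1, 5↦4, 6↦5]  zeros at y ∈ ∅
  x = 4: [0↦3, 1↦6, 2↦0, 3↦6, 4↦3, 5↦5, 6↦5]  zeros at y ∈ {2}
  x = 5: [0↦6, 1↦1, 2↦1, 3↦6, 4↦2, 5↦3, 6↦2]  zeros at y ∈ ∅
  x = 6: [0↦6, 1↦0, 2↦6, 3↦3, 4↦5, 5↦5, 6↦3]  zeros at y ∈ {1}
Collecting zeros: affine points = {(1, 2), (1, 5), (2, 1), (2, 5), (4, 2), (6, 1)}.
Total count |C(F_7)_aff| = 6.


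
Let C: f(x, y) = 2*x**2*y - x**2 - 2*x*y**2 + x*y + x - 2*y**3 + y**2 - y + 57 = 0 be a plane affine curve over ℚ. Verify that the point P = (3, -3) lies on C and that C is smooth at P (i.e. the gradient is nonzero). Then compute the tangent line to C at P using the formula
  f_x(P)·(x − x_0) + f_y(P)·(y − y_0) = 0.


Tangent line at P: -62*x - 4*y + 174 = 0.

Step 1: f(3, -3) = 0, so P lies on C.
Step 2: partial derivatives
  f_x(x, y) = 4*x*y - 2*x - 2*y**2 + y + 1, f_y(x, y) = 2*x**2 - 4*x*y + x - 6*y**2 + 2*y - 1.
  f_x(P) = -62, f_y(P) = -4 (gradient nonzero, so P is smooth).
Step 3: tangent line at P: -62·(x − 3) + -4·(y − -3) = 0.
Expanding: -62*x - 4*y + 174 = 0.


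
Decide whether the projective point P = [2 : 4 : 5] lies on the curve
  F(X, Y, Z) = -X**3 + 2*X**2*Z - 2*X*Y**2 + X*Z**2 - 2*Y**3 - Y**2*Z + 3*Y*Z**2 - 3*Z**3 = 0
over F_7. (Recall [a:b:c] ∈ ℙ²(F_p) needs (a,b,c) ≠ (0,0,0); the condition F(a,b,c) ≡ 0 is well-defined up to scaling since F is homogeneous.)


F(2,4,5) ≡ 1 (mod 7); P is NOT on the curve.

Evaluate F(2, 4, 5) term-by-term (mod 7).
  -X**3 ↦ -1·8·1·1 = -8
  2*X**2*Z ↦ 2·4·1·5 = 40
  -2*X*Y**2 ↦ -2·2·16·1 = -64
  X*Z**2 ↦ 1·2·1·25 = 50
  -2*Y**3 ↦ -2·1·64·1 = -128
  -Y**2*Z ↦ -1·1·16·5 = -80
  3*Y*Z**2 ↦ 3·1·4·25 = 300
  -3*Z**3 ↦ -3·1·1·125 = -375
Sum: F(2, 4, 5) = (-8) + (40) + (-64) + (50) + (-128) + (-80) + (300) + (-375) = -265.
Reducing mod 7: -265 ≡ 1 (mod 7).
Since F(a, b, c) ≡ 1 ≠ 0 (mod 7), P does NOT lie on the curve.


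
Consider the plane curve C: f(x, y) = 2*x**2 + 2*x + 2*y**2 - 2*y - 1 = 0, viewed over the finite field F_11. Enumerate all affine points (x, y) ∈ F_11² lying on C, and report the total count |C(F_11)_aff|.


Affine F_11-points: {(0, 3), (0, 9), (2, 0), (2, 1), (4, 6), (5, 5), (5, 7), (6, 6), (8, 0), (8, 1), (10, 3), (10, 9)}; count = 12.

For each of the 121 pairs (x, y) ∈ F_11², evaluate f(x, y) mod 11. Record the zeros.
  x = 0: [0↦10, 1↦10, 2↦3, 3↦0, 4↦1, 5↦6, 6↦4, 7↦6, 8↦1, 9↦0, 10↦3]  zeros at y ∈ {3, 9}
  x = 1: [0↦3, 1↦3, 2↦7, 3↦4, 4↦5, 5↦10, 6↦8, 7↦10, 8↦5, 9↦4, 10↦7]  zeros at y ∈ ∅
  x = 2: [0↦0, 1↦0, 2↦4, 3↦1, 4↦2, 5↦7, 6↦5, 7↦7, 8↦2, 9↦1, 10↦4]  zeros at y ∈ {0, 1}
  x = 3: [0↦1, 1↦1, 2↦5, 3↦2, 4↦3, 5↦8, 6↦6, 7↦8, 8↦3, 9↦2, 10↦5]  zeros at y ∈ ∅
  x = 4: [0↦6, 1↦6, 2↦10, 3↦7, 4↦8, 5↦2, 6↦0, 7↦2, 8↦8, 9↦7, 10↦10]  zeros at y ∈ {6}
  x = 5: [0↦4, 1↦4, 2↦8, 3↦5, 4↦6, 5↦0, 6↦9, 7↦0, 8↦6, 9↦5, 10↦8]  zeros at y ∈ {5, 7}
  x = 6: [0↦6, 1↦6, 2↦10, 3↦7, 4↦8, 5↦2, 6↦0, 7↦2, 8↦8, 9↦7, 10↦10]  zeros at y ∈ {6}
  x = 7: [0↦1, 1↦1, 2↦5, 3↦2, 4↦3, 5↦8, 6↦6, 7↦8, 8↦3, 9↦2, 10↦5]  zeros at y ∈ ∅
  x = 8: [0↦0, 1↦0, 2↦4, 3↦1, 4↦2, 5↦7, 6↦5, 7↦7, 8↦2, 9↦1, 10↦4]  zeros at y ∈ {0, 1}
  x = 9: [0↦3, 1↦3, 2↦7, 3↦4, 4↦5, 5↦10, 6↦8, 7↦10, 8↦5, 9↦4, 10↦7]  zeros at y ∈ ∅
  x = 10: [0↦10, 1↦10, 2↦3, 3↦0, 4↦1, 5↦6, 6↦4, 7↦6, 8↦1, 9↦0, 10↦3]  zeros at y ∈ {3, 9}
Collecting zeros: affine points = {(0, 3), (0, 9), (2, 0), (2, 1), (4, 6), (5, 5), (5, 7), (6, 6), (8, 0), (8, 1), (10, 3), (10, 9)}.
Total count |C(F_11)_aff| = 12.


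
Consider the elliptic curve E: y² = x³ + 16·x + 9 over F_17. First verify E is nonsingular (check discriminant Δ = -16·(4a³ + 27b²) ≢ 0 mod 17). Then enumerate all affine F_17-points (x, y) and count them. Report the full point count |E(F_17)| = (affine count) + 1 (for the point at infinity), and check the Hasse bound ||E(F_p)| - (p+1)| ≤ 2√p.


Affine points = {(0, 3), (0, 14), (1, 3), (1, 14), (2, 7), (2, 10), (3, 4), (3, 13), (4, 1), (4, 16), (6, 7), (6, 10), (9, 7), (9, 10), (10, 8), (10, 9), (12, 5), (12, 12), (13, 0), (14, 6), (14, 11), (16, 3), (16, 14)}; affine count = 23; |E(F_17)| = 24.

Discriminant check: Δ ∝ 4a³ + 27b² = 4·16³ + 27·9² = 4·4096 + 27·81 ≡ 7 (mod 17). Nonzero ⇒ E is nonsingular.
For each x ∈ F_17, compute rhs = x³ + 16·x + 9 mod 17, then count y ∈ F_17 with y² ≡ rhs.
  x = 0: rhs = 9, matching y values: 3, 14 (2 points).
  x = 1: rhs = 9, matching y values: 3, 14 (2 points).
  x = 2: rhs = 15, matching y values: 7, 10 (2 points).
  x = 3: rhs = 16, matching y values: 4, 13 (2 points).
  x = 4: rhs = 1, matching y values: 1, 16 (2 points).
  x = 5: rhs = 10, matching y values: none (0 points).
  x = 6: rhs = 15, matching y values: 7, 10 (2 points).
  x = 7: rhs = 5, matching y values: none (0 points).
  x = 8: rhs = 3, matching y values: none (0 points).
  x = 9: rhs = 15, matching y values: 7, 10 (2 points).
  x = 10: rhs = 13, matching y values: 8, 9 (2 points).
  x = 11: rhs = 3, matching y values: none (0 points).
  x = 12: rhs = 8, matching y values: 5, 12 (2 points).
  x = 13: rhs = 0, matching y values: 0 (1 points).
  x = 14: rhs = 2, matching y values: 6, 11 (2 points).
  x = 15: rhs = 3, matching y values: none (0 points).
  x = 16: rhs = 9, matching y values: 3, 14 (2 points).
Total affine count: 23.
Full point count |E(F_17)| = 23 + 1 = 24.
Hasse bound: |24 − (17+1)| = |6| = 6 ≤ 2√17 ≈ 8.2462 ✓.


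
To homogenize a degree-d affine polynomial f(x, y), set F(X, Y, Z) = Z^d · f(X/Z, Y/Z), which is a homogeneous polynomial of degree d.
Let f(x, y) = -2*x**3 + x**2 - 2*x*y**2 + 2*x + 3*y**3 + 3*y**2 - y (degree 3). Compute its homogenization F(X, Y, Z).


F(X, Y, Z) = -2*X**3 + X**2*Z - 2*X*Y**2 + 2*X*Z**2 + 3*Y**3 + 3*Y**2*Z - Y*Z**2

deg(f) = 3.
Substitute x = X/Z, y = Y/Z into f, then multiply by Z^3.
  monomial -2·x^3·y^0 ↦ -2·X^3·Y^0·Z^0.
  monomial 1·x^2·y^0 ↦ 1·X^2·Y^0·Z^1.
  monomial -2·x^1·y^2 ↦ -2·X^1·Y^2·Z^0.
  monomial 2·x^1·y^0 ↦ 2·X^1·Y^0·Z^2.
  monomial 3·x^0·y^3 ↦ 3·X^0·Y^3·Z^0.
  monomial 3·x^0·y^2 ↦ 3·X^0·Y^2·Z^1.
  monomial -1·x^0·y^1 ↦ -1·X^0·Y^1·Z^2.
Collecting: F(X, Y, Z) = -2*X**3 + X**2*Z - 2*X*Y**2 + 2*X*Z**2 + 3*Y**3 + 3*Y**2*Z - Y*Z**2.


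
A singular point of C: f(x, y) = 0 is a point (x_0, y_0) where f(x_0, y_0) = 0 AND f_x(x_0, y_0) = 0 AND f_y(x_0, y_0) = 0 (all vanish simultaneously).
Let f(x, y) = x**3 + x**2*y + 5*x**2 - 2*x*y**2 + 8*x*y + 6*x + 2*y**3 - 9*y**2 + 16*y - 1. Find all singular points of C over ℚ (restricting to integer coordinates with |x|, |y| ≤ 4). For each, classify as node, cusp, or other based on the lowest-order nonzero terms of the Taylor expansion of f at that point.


Singular points: {(-2, 1)}; classification: cusp.

Compute partial derivatives:
  f_x = 3*x**2 + 2*x*y + 10*x - 2*y**2 + 8*y + 6.
  f_y = x**2 - 4*x*y + 8*x + 6*y**2 - 18*y + 16.
Scan x_0 ∈ {−4, ..., 4}. For each x_0, f_y(x_0, y) is a polynomial in y; find its integer roots y ∈ {−4, ..., 4}, then test f_x and f at those candidates.
  x = -4: f_y(-4, y) = 6*y**2 - 2*y; vanishes at y ∈ {0}. (-4, 0): f_x = 14 ≠ 0.
  x = -3: f_y(-3, y) = 6*y**2 - 6*y + 1; no integer root y with |y| ≤ 4.
  x = -2: f_y(-2, y) = 6*y**2 - 10*y + 4; vanishes at y ∈ {1}. (-2, 1): f_x = 0, f = 0 — SINGULAR.
  x = -1: f_y(-1, y) = 6*y**2 - 14*y + 9; no integer root y with |y| ≤ 4.
  x = 0: f_y(0, y) = 6*y**2 - 18*y + 16; no integer root y with |y| ≤ 4.
  x = 1: f_y(1, y) = 6*y**2 - 22*y + 25; no integer root y with |y| ≤ 4.
  x = 2: f_y(2, y) = 6*y**2 - 26*y + 36; no integer root y with |y| ≤ 4.
  x = 3: f_y(3, y) = 6*y**2 - 30*y + 49; no integer root y with |y| ≤ 4.
  x = 4: f_y(4, y) = 6*y**2 - 34*y + 64; no integer root y with |y| ≤ 4.
Only singular point on the grid: (-2, 1).
Classify: substitute x = -2 + u, y = 1 + v and expand: f = u**3 + u**2*v - 2*u*v**2 + 2*v**3 + v**2.
No constant or linear terms (consistent with a singular point). Quadratic part: v**2. Cubic part: u**3 + u**2*v - 2*u*v**2 + 2*v**3.
The quadratic part v**2 is a perfect square, so there is a single (double) tangent line v = 0, i.e. y = 1. Restricting the cubic part to that line (v = 0) leaves u**3 ≠ 0, so f is not divisible by v and the branch is v² ≈ -u**3 to lowest order — this is a cusp.
Classification: cusp.


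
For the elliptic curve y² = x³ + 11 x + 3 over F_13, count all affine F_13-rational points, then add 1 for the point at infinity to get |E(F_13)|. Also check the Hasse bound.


Affine points = {(0, 4), (0, 9), (5, 1), (5, 12), (6, 5), (6, 8), (9, 5), (9, 8), (11, 5), (11, 8), (12, 2), (12, 11)}; affine count = 12; |E(F_13)| = 13.

Discriminant check: Δ ∝ 4a³ + 27b² = 4·11³ + 27·3² = 4·1331 + 27·9 ≡ 3 (mod 13). Nonzero ⇒ E is nonsingular.
For each x ∈ F_13, compute rhs = x³ + 11·x + 3 mod 13, then count y ∈ F_13 with y² ≡ rhs.
  x = 0: rhs = 3, matching y values: 4, 9 (2 points).
  x = 1: rhs = 2, matching y values: none (0 points).
  x = 2: rhs = 7, matching y values: none (0 points).
  x = 3: rhs = 11, matching y values: none (0 points).
  x = 4: rhs = 7, matching y values: none (0 points).
  x = 5: rhs = 1, matching y values: 1, 12 (2 points).
  x = 6: rhs = 12, matching y values: 5, 8 (2 points).
  x = 7: rhs = 7, matching y values: none (0 points).
  x = 8: rhs = 5, matching y values: none (0 points).
  x = 9: rhs = 12, matching y values: 5, 8 (2 points).
  x = 10: rhs = 8, matching y values: none (0 points).
  x = 11: rhs = 12, matching y values: 5, 8 (2 points).
  x = 12: rhs = 4, matching y values: 2, 11 (2 points).
Total affine count: 12.
Full point count |E(F_13)| = 12 + 1 = 13.
Hasse bound: |13 − (13+1)| = |-1| = 1 ≤ 2√13 ≈ 7.2111 ✓.


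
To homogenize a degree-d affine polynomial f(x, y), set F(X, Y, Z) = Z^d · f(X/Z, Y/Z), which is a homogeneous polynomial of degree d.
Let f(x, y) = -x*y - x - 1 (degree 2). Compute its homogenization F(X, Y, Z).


F(X, Y, Z) = -X*Y - X*Z - Z**2

deg(f) = 2.
Substitute x = X/Z, y = Y/Z into f, then multiply by Z^2.
  monomial -1·x^1·y^1 ↦ -1·X^1·Y^1·Z^0.
  monomial -1·x^1·y^0 ↦ -1·X^1·Y^0·Z^1.
  monomial -1·x^0·y^0 ↦ -1·X^0·Y^0·Z^2.
Collecting: F(X, Y, Z) = -X*Y - X*Z - Z**2.


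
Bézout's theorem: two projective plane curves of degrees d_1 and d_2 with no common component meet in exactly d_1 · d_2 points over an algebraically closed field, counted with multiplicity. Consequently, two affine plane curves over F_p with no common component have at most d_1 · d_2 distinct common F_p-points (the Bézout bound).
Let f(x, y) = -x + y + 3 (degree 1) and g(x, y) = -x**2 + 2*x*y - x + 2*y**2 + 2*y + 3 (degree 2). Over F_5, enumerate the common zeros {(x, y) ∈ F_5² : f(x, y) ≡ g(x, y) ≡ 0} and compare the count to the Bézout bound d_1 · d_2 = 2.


Common zeros: {(0, 2), (4, 1)}; count = 2; Bézout bound = 2.

deg(f) = 1, deg(g) = 2, so Bézout bound = 2.
Scan x ∈ F_5. For each x, list the y ∈ F_5 with f(x, y) ≡ 0 and those with g(x, y) ≡ 0 (mod 5); the common zeros in that column are the intersection.
  x = 0: f ≡ 0 at y ∈ {2}; g ≡ 0 at y ∈ {2}; common: {2}.
  x = 1: f ≡ 0 at y ∈ {3}; g ≡ 0 at y ∈ ∅; common: ∅.
  x = 2: f ≡ 0 at y ∈ {4}; g ≡ 0 at y ∈ {1}; common: ∅.
  x = 3: f ≡ 0 at y ∈ {0}; g ≡ 0 at y ∈ {2, 4}; common: ∅.
  x = 4: f ≡ 0 at y ∈ {1}; g ≡ 0 at y ∈ {1, 4}; common: {1}.
Collecting: common zeros = {(0, 2), (4, 1)}, so the count is 2.
Comparison with the Bézout bound: 2 ≤ 2 = deg(f)·deg(g), as expected for curves with no common component (the bound is attained).


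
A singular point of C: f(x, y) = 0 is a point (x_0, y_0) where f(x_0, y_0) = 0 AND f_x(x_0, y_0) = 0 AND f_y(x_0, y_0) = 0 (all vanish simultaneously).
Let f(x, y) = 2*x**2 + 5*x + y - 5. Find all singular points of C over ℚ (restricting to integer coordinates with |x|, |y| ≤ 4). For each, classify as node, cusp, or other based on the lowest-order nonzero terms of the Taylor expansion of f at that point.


No singular points in the scanned grid; C is smooth there.

Compute partial derivatives:
  f_x = 4*x + 5.
  f_y = 1.
f_y = 1 is a nonzero constant, so f_y never vanishes: no point (x, y) can satisfy f = f_x = f_y = 0. In particular no (x, y) ∈ {−4, ..., 4}² is singular; the curve is smooth.


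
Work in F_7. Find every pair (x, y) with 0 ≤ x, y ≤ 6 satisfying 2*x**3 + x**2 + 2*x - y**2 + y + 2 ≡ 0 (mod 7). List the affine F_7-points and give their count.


Affine F_7-points: {(0, 2), (0, 6), (1, 0), (1, 1), (2, 4), (4, 0), (4, 1), (5, 0), (5, 1), (6, 3), (6, 5)}; count = 11.

For each of the 49 pairs (x, y) ∈ F_7², evaluate f(x, y) mod 7. Record the zeros.
  x = 0: [0↦2, 1↦2, 2↦0, 3↦3, 4↦4, 5↦3, 6↦0]  zeros at y ∈ {2, 6}
  x = 1: [0↦0, 1↦0, 2↦5, 3↦1, 4↦2, 5↦1, 6↦5]  zeros at y ∈ {0, 1}
  x = 2: [0↦5, 1↦5, 2↦3, 3↦6, 4↦0, 5↦6, 6↦3]  zeros at y ∈ {4}
  x = 3: [0↦1, 1↦1, 2↦6, 3↦2, 4↦3, 5↦2, 6↦6]  zeros at y ∈ ∅
  x = 4: [0↦0, 1↦0, 2↦5, 3↦1, 4↦2, 5↦1, 6↦5]  zeros at y ∈ {0, 1}
  x = 5: [0↦0, 1↦0, 2↦5, 3↦1, 4↦2, 5↦1, 6↦5]  zeros at y ∈ {0, 1}
  x = 6: [0↦6, 1↦6, 2↦4, 3↦0, 4↦1, 5↦0, 6↦4]  zeros at y ∈ {3, 5}
Collecting zeros: affine points = {(0, 2), (0, 6), (1, 0), (1, 1), (2, 4), (4, 0), (4, 1), (5, 0), (5, 1), (6, 3), (6, 5)}.
Total count |C(F_7)_aff| = 11.


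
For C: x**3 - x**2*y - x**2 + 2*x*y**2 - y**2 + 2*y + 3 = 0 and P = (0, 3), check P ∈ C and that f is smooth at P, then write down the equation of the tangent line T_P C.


Tangent line at P: 18*x - 4*y + 12 = 0.

Step 1: f(0, 3) = 0, so P lies on C.
Step 2: partial derivatives
  f_x(x, y) = 3*x**2 - 2*x*y - 2*x + 2*y**2, f_y(x, y) = -x**2 + 4*x*y - 2*y + 2.
  f_x(P) = 18, f_y(P) = -4 (gradient nonzero, so P is smooth).
Step 3: tangent line at P: 18·(x − 0) + -4·(y − 3) = 0.
Expanding: 18*x - 4*y + 12 = 0.


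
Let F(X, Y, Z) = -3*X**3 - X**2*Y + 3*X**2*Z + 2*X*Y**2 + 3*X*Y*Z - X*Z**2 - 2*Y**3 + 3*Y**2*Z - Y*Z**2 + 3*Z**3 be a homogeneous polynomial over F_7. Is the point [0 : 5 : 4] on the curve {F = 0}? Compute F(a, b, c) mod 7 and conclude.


F(0,5,4) ≡ 1 (mod 7); P is NOT on the curve.

Evaluate F(0, 5, 4) term-by-term (mod 7).
  -3*X**3 ↦ -3·0·1·1 = 0
  -X**2*Y ↦ -1·0·5·1 = 0
  3*X**2*Z ↦ 3·0·1·4 = 0
  2*X*Y**2 ↦ 2·0·25·1 = 0
  3*X*Y*Z ↦ 3·0·5·4 = 0
  -X*Z**2 ↦ -1·0·1·16 = 0
  -2*Y**3 ↦ -2·1·125·1 = -250
  3*Y**2*Z ↦ 3·1·25·4 = 300
  -Y*Z**2 ↦ -1·1·5·16 = -80
  3*Z**3 ↦ 3·1·1·64 = 192
Sum: F(0, 5, 4) = (0) + (0) + (0) + (0) + (0) + (0) + (-250) + (300) + (-80) + (192) = 162.
Reducing mod 7: 162 ≡ 1 (mod 7).
Since F(a, b, c) ≡ 1 ≠ 0 (mod 7), P does NOT lie on the curve.


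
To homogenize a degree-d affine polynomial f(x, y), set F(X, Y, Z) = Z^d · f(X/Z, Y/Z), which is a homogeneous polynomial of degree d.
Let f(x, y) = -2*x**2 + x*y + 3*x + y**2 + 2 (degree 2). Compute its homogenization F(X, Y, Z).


F(X, Y, Z) = -2*X**2 + X*Y + 3*X*Z + Y**2 + 2*Z**2

deg(f) = 2.
Substitute x = X/Z, y = Y/Z into f, then multiply by Z^2.
  monomial -2·x^2·y^0 ↦ -2·X^2·Y^0·Z^0.
  monomial 1·x^1·y^1 ↦ 1·X^1·Y^1·Z^0.
  monomial 3·x^1·y^0 ↦ 3·X^1·Y^0·Z^1.
  monomial 1·x^0·y^2 ↦ 1·X^0·Y^2·Z^0.
  monomial 2·x^0·y^0 ↦ 2·X^0·Y^0·Z^2.
Collecting: F(X, Y, Z) = -2*X**2 + X*Y + 3*X*Z + Y**2 + 2*Z**2.


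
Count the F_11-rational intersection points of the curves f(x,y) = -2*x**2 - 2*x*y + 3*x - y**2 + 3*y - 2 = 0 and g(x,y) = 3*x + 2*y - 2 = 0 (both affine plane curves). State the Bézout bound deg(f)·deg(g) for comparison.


Common zeros: {(0, 1), (4, 6)}; count = 2; Bézout bound = 2.

deg(f) = 2, deg(g) = 1, so Bézout bound = 2.
Scan x ∈ F_11. For each x, list the y ∈ F_11 with f(x, y) ≡ 0 and those with g(x, y) ≡ 0 (mod 11); the common zeros in that column are the intersection.
  x = 0: f ≡ 0 at y ∈ {1, 2}; g ≡ 0 at y ∈ {1}; common: {1}.
  x = 1: f ≡ 0 at y ∈ ∅; g ≡ 0 at y ∈ {5}; common: ∅.
  x = 2: f ≡ 0 at y ∈ ∅; g ≡ 0 at y ∈ {9}; common: ∅.
  x = 3: f ≡ 0 at y ∈ {0, 8}; g ≡ 0 at y ∈ {2}; common: ∅.
  x = 4: f ≡ 0 at y ∈ {0, 6}; g ≡ 0 at y ∈ {6}; common: {6}.
  x = 5: f ≡ 0 at y ∈ {2}; g ≡ 0 at y ∈ {10}; common: ∅.
  x = 6: f ≡ 0 at y ∈ {1}; g ≡ 0 at y ∈ {3}; common: ∅.
  x = 7: f ≡ 0 at y ∈ {3, 8}; g ≡ 0 at y ∈ {7}; common: ∅.
  x = 8: f ≡ 0 at y ∈ {3, 6}; g ≡ 0 at y ∈ {0}; common: ∅.
  x = 9: f ≡ 0 at y ∈ ∅; g ≡ 0 at y ∈ {4}; common: ∅.
  x = 10: f ≡ 0 at y ∈ ∅; g ≡ 0 at y ∈ {8}; common: ∅.
Collecting: common zeros = {(0, 1), (4, 6)}, so the count is 2.
Comparison with the Bézout bound: 2 ≤ 2 = deg(f)·deg(g), as expected for curves with no common component (the bound is attained).


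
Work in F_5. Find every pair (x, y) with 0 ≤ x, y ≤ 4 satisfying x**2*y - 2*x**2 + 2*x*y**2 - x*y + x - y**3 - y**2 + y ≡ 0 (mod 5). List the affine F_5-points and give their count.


Affine F_5-points: {(0, 0), (0, 2), (1, 1), (1, 4), (2, 4), (3, 0)}; count = 6.

For each of the 25 pairs (x, y) ∈ F_5², evaluate f(x, y) mod 5. Record the zeros.
  x = 0: [0↦0, 1↦4, 2↦0, 3↦2, 4↦4]  zeros at y ∈ {0, 2}
  x = 1: [0↦4, 1↦0, 2↦2, 3↦4, 4↦0]  zeros at y ∈ {1, 4}
  x = 2: [0↦4, 1↦4, 2↦4, 3↦3, 4↦0]  zeros at y ∈ {4}
  x = 3: [0↦0, 1↦1, 2↦1, 3↦4, 4↦4]  zeros at y ∈ {0}
  x = 4: [0↦2, 1↦1, 2↦3, 3↦2, 4↦2]  zeros at y ∈ ∅
Collecting zeros: affine points = {(0, 0), (0, 2), (1, 1), (1, 4), (2, 4), (3, 0)}.
Total count |C(F_5)_aff| = 6.


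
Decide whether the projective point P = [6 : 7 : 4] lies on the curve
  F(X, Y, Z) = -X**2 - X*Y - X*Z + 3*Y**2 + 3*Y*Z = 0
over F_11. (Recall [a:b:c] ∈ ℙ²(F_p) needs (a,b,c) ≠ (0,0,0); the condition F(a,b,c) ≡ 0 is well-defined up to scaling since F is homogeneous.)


F(6,7,4) ≡ 8 (mod 11); P is NOT on the curve.

Evaluate F(6, 7, 4) term-by-term (mod 11).
  -X**2 ↦ -1·36·1·1 = -36
  -X*Y ↦ -1·6·7·1 = -42
  -X*Z ↦ -1·6·1·4 = -24
  3*Y**2 ↦ 3·1·49·1 = 147
  3*Y*Z ↦ 3·1·7·4 = 84
Sum: F(6, 7, 4) = (-36) + (-42) + (-24) + (147) + (84) = 129.
Reducing mod 11: 129 ≡ 8 (mod 11).
Since F(a, b, c) ≡ 8 ≠ 0 (mod 11), P does NOT lie on the curve.


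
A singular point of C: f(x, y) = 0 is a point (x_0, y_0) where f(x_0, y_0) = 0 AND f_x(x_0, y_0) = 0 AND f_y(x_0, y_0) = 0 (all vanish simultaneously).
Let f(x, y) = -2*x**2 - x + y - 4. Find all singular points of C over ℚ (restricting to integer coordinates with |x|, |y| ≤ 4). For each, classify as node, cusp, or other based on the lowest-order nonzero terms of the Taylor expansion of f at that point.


No singular points in the scanned grid; C is smooth there.

Compute partial derivatives:
  f_x = -4*x - 1.
  f_y = 1.
f_y = 1 is a nonzero constant, so f_y never vanishes: no point (x, y) can satisfy f = f_x = f_y = 0. In particular no (x, y) ∈ {−4, ..., 4}² is singular; the curve is smooth.


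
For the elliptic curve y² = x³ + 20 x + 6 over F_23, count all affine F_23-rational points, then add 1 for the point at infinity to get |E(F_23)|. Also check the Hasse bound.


Affine points = {(0, 11), (0, 12), (1, 2), (1, 21), (2, 10), (2, 13), (3, 1), (3, 22), (4, 9), (4, 14), (5, 1), (5, 22), (7, 11), (7, 12), (9, 8), (9, 15), (11, 4), (11, 19), (13, 5), (13, 18), (15, 1), (15, 22), (16, 11), (16, 12), (19, 0), (21, 2), (21, 21), (22, 10), (22, 13)}; affine count = 29; |E(F_23)| = 30.

Discriminant check: Δ ∝ 4a³ + 27b² = 4·20³ + 27·6² = 4·8000 + 27·36 ≡ 13 (mod 23). Nonzero ⇒ E is nonsingular.
For each x ∈ F_23, compute rhs = x³ + 20·x + 6 mod 23, then count y ∈ F_23 with y² ≡ rhs.
  x = 0: rhs = 6, matching y values: 11, 12 (2 points).
  x = 1: rhs = 4, matching y values: 2, 21 (2 points).
  x = 2: rhs = 8, matching y values: 10, 13 (2 points).
  x = 3: rhs = 1, matching y values: 1, 22 (2 points).
  x = 4: rhs = 12, matching y values: 9, 14 (2 points).
  x = 5: rhs = 1, matching y values: 1, 22 (2 points).
  x = 6: rhs = 20, matching y values: none (0 points).
  x = 7: rhs = 6, matching y values: 11, 12 (2 points).
  x = 8: rhs = 11, matching y values: none (0 points).
  x = 9: rhs = 18, matching y values: 8, 15 (2 points).
  x = 10: rhs = 10, matching y values: none (0 points).
  x = 11: rhs = 16, matching y values: 4, 19 (2 points).
  x = 12: rhs = 19, matching y values: none (0 points).
  x = 13: rhs = 2, matching y values: 5, 18 (2 points).
  x = 14: rhs = 17, matching y values: none (0 points).
  x = 15: rhs = 1, matching y values: 1, 22 (2 points).
  x = 16: rhs = 6, matching y values: 11, 12 (2 points).
  x = 17: rhs = 15, matching y values: none (0 points).
  x = 18: rhs = 11, matching y values: none (0 points).
  x = 19: rhs = 0, matching y values: 0 (1 points).
  x = 20: rhs = 11, matching y values: none (0 points).
  x = 21: rhs = 4, matching y values: 2, 21 (2 points).
  x = 22: rhs = 8, matching y values: 10, 13 (2 points).
Total affine count: 29.
Full point count |E(F_23)| = 29 + 1 = 30.
Hasse bound: |30 − (23+1)| = |6| = 6 ≤ 2√23 ≈ 9.5917 ✓.


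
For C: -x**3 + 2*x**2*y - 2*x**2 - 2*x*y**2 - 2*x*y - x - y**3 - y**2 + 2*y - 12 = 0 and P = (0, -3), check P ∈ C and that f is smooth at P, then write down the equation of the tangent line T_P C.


Tangent line at P: -13*x - 19*y - 57 = 0.

Step 1: f(0, -3) = 0, so P lies on C.
Step 2: partial derivatives
  f_x(x, y) = -3*x**2 + 4*x*y - 4*x - 2*y**2 - 2*y - 1, f_y(x, y) = 2*x**2 - 4*x*y - 2*x - 3*y**2 - 2*y + 2.
  f_x(P) = -13, f_y(P) = -19 (gradient nonzero, so P is smooth).
Step 3: tangent line at P: -13·(x − 0) + -19·(y − -3) = 0.
Expanding: -13*x - 19*y - 57 = 0.


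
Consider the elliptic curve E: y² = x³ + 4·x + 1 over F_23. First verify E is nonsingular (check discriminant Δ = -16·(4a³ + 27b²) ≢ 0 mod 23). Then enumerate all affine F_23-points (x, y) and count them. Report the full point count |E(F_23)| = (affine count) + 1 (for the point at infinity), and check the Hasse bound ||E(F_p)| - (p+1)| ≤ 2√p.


Affine points = {(0, 1), (0, 22), (1, 11), (1, 12), (4, 9), (4, 14), (5, 10), (5, 13), (7, 2), (7, 21), (8, 4), (8, 19), (10, 11), (10, 12), (12, 11), (12, 12), (14, 8), (14, 15), (15, 3), (15, 20), (19, 6), (19, 17), (20, 10), (20, 13), (21, 10), (21, 13)}; affine count = 26; |E(F_23)| = 27.

Discriminant check: Δ ∝ 4a³ + 27b² = 4·4³ + 27·1² = 4·64 + 27·1 ≡ 7 (mod 23). Nonzero ⇒ E is nonsingular.
For each x ∈ F_23, compute rhs = x³ + 4·x + 1 mod 23, then count y ∈ F_23 with y² ≡ rhs.
  x = 0: rhs = 1, matching y values: 1, 22 (2 points).
  x = 1: rhs = 6, matching y values: 11, 12 (2 points).
  x = 2: rhs = 17, matching y values: none (0 points).
  x = 3: rhs = 17, matching y values: none (0 points).
  x = 4: rhs = 12, matching y values: 9, 14 (2 points).
  x = 5: rhs = 8, matching y values: 10, 13 (2 points).
  x = 6: rhs = 11, matching y values: none (0 points).
  x = 7: rhs = 4, matching y values: 2, 21 (2 points).
  x = 8: rhs = 16, matching y values: 4, 19 (2 points).
  x = 9: rhs = 7, matching y values: none (0 points).
  x = 10: rhs = 6, matching y values: 11, 12 (2 points).
  x = 11: rhs = 19, matching y values: none (0 points).
  x = 12: rhs = 6, matching y values: 11, 12 (2 points).
  x = 13: rhs = 19, matching y values: none (0 points).
  x = 14: rhs = 18, matching y values: 8, 15 (2 points).
  x = 15: rhs = 9, matching y values: 3, 20 (2 points).
  x = 16: rhs = 21, matching y values: none (0 points).
  x = 17: rhs = 14, matching y values: none (0 points).
  x = 18: rhs = 17, matching y values: none (0 points).
  x = 19: rhs = 13, matching y values: 6, 17 (2 points).
  x = 20: rhs = 8, matching y values: 10, 13 (2 points).
  x = 21: rhs = 8, matching y values: 10, 13 (2 points).
  x = 22: rhs = 19, matching y values: none (0 points).
Total affine count: 26.
Full point count |E(F_23)| = 26 + 1 = 27.
Hasse bound: |27 − (23+1)| = |3| = 3 ≤ 2√23 ≈ 9.5917 ✓.


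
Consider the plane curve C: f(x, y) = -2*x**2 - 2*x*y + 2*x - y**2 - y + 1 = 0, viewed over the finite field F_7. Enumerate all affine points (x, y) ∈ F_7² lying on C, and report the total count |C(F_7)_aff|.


Affine F_7-points: {(5, 5)}; count = 1.

For each of the 49 pairs (x, y) ∈ F_7², evaluate f(x, y) mod 7. Record the zeros.
  x = 0: [0↦1, 1↦6, 2↦2, 3↦3, 4↦2, 5↦6, 6↦1]  zeros at y ∈ ∅
  x = 1: [0↦1, 1↦4, 2↦5, 3↦4, 4↦1, 5↦3, 6↦3]  zeros at y ∈ ∅
  x = 2: [0↦4, 1↦5, 2↦4, 3↦1, 4↦3, 5↦3, 6↦1]  zeros at y ∈ ∅
  x = 3: [0↦3, 1↦2, 2↦6, 3↦1, 4↦1, 5↦6, 6↦2]  zeros at y ∈ ∅
  x = 4: [0↦5, 1↦2, 2↦4, 3↦4, 4↦2, 5↦5, 6↦6]  zeros at y ∈ ∅
  x = 5: [0↦3, 1↦5, 2↦5, 3↦3, 4↦6, 5↦0, 6↦6]  zeros at y ∈ {5}
  x = 6: [0↦4, 1↦4, 2↦2, 3↦5, 4↦6, 5↦5, 6↦2]  zeros at y ∈ ∅
Collecting zeros: affine points = {(5, 5)}.
Total count |C(F_7)_aff| = 1.
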